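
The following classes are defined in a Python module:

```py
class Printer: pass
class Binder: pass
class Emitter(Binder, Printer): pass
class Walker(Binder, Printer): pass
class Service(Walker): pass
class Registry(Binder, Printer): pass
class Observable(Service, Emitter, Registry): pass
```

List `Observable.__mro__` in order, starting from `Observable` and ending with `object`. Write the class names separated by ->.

Observable -> Service -> Walker -> Emitter -> Registry -> Binder -> Printer -> object

L[Observable] = Observable + merge(L[Service], L[Emitter], L[Registry], [Service Emitter Registry])
  take Service:  [Service Walker Binder Printer object] + [Emitter Binder Printer object] + [Registry Binder Printer object] + [Service Emitter Registry]
  take Walker:  [Walker Binder Printer object] + [Emitter Binder Printer object] + [Registry Binder Printer object] + [Emitter Registry]
  take Emitter:  [Binder Printer object] + [Emitter Binder Printer object] + [Registry Binder Printer object] + [Emitter Registry]
  take Registry:  [Binder Printer object] + [Binder Printer object] + [Registry Binder Printer object] + [Registry]
  take Binder:  [Binder Printer object] + [Binder Printer object] + [Binder Printer object]
  take Printer:  [Printer object] + [Printer object] + [Printer object]
  take object:  [object] + [object] + [object]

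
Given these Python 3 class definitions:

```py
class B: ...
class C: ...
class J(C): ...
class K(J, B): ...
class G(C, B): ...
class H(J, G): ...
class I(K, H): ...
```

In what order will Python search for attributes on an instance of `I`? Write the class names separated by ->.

L[I] = I + merge(L[K], L[H], [K H])
  take K:  [K J C B object] + [H J G C B object] + [K H]
  take H:  [J C B object] + [H J G C B object] + [H]
  take J:  [J C B object] + [J G C B object]
  take G:  [C B object] + [G C B object]
  take C:  [C B object] + [C B object]
  take B:  [B object] + [B object]
  take object:  [object] + [object]

I -> K -> H -> J -> G -> C -> B -> object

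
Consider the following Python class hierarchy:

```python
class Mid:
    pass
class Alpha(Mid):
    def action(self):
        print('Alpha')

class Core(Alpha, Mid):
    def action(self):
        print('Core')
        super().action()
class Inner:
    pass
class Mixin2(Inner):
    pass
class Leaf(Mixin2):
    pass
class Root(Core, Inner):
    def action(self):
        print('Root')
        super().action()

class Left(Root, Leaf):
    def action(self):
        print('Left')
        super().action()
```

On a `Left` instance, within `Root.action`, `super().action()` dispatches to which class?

Core

L[Left] = Left + merge(L[Root], L[Leaf], [Root Leaf])
  take Root:  [Root Core Alpha Mid Inner object] + [Leaf Mixin2 Inner object] + [Root Leaf]
  take Core:  [Core Alpha Mid Inner object] + [Leaf Mixin2 Inner object] + [Leaf]
  take Alpha:  [Alpha Mid Inner object] + [Leaf Mixin2 Inner object] + [Leaf]
  take Mid:  [Mid Inner object] + [Leaf Mixin2 Inner object] + [Leaf]
  take Leaf:  [Inner object] + [Leaf Mixin2 Inner object] + [Leaf]
  take Mixin2:  [Inner object] + [Mixin2 Inner object]
  take Inner:  [Inner object] + [Inner object]
  take object:  [object] + [object]
MRO: Left Root Core Alpha Mid Leaf Mixin2 Inner object
super() in Root.action on a Left instance goes to the class after Root in Left's MRO: Core.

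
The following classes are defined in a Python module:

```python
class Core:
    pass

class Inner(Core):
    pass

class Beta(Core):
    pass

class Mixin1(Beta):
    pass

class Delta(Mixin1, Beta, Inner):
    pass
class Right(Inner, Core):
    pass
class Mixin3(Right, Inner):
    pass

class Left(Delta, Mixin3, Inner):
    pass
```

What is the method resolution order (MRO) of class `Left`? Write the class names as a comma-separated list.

Left, Delta, Mixin1, Beta, Mixin3, Right, Inner, Core, object

L[Left] = Left + merge(L[Delta], L[Mixin3], L[Inner], [Delta Mixin3 Inner])
  take Delta:  [Delta Mixin1 Beta Inner Core object] + [Mixin3 Right Inner Core object] + [Inner Core object] + [Delta Mixin3 Inner]
  take Mixin1:  [Mixin1 Beta Inner Core object] + [Mixin3 Right Inner Core object] + [Inner Core object] + [Mixin3 Inner]
  take Beta:  [Beta Inner Core object] + [Mixin3 Right Inner Core object] + [Inner Core object] + [Mixin3 Inner]
  take Mixin3:  [Inner Core object] + [Mixin3 Right Inner Core object] + [Inner Core object] + [Mixin3 Inner]
  take Right:  [Inner Core object] + [Right Inner Core object] + [Inner Core object] + [Inner]
  take Inner:  [Inner Core object] + [Inner Core object] + [Inner Core object] + [Inner]
  take Core:  [Core object] + [Core object] + [Core object]
  take object:  [object] + [object] + [object]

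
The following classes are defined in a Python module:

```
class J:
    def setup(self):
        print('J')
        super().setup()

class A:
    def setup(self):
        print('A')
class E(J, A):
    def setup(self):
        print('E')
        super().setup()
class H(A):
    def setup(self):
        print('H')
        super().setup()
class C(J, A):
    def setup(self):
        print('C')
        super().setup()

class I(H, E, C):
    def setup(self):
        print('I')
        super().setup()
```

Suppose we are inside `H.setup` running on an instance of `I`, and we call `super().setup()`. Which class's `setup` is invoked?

L[I] = I + merge(L[H], L[E], L[C], [H E C])
  take H:  [H A object] + [E J A object] + [C J A object] + [H E C]
  take E:  [A object] + [E J A object] + [C J A object] + [E C]
  take C:  [A object] + [J A object] + [C J A object] + [C]
  take J:  [A object] + [J A object] + [J A object]
  take A:  [A object] + [A object] + [A object]
  take object:  [object] + [object] + [object]
MRO: I H E C J A object
super() in H.setup on a I instance goes to the class after H in I's MRO: E.

E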